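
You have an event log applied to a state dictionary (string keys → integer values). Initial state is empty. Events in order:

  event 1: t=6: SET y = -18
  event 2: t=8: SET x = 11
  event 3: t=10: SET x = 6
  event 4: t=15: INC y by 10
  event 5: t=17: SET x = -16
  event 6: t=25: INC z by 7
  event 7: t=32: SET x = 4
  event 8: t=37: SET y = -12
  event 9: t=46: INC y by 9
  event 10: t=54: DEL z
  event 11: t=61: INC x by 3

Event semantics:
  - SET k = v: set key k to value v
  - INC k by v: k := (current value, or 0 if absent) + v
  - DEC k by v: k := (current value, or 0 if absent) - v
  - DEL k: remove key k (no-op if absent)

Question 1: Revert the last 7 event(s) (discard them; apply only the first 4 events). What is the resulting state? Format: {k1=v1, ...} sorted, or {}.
Keep first 4 events (discard last 7):
  after event 1 (t=6: SET y = -18): {y=-18}
  after event 2 (t=8: SET x = 11): {x=11, y=-18}
  after event 3 (t=10: SET x = 6): {x=6, y=-18}
  after event 4 (t=15: INC y by 10): {x=6, y=-8}

Answer: {x=6, y=-8}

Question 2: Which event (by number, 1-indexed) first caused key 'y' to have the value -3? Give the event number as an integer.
Looking for first event where y becomes -3:
  event 1: y = -18
  event 2: y = -18
  event 3: y = -18
  event 4: y = -8
  event 5: y = -8
  event 6: y = -8
  event 7: y = -8
  event 8: y = -12
  event 9: y -12 -> -3  <-- first match

Answer: 9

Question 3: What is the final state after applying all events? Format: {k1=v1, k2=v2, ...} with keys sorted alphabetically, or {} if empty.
  after event 1 (t=6: SET y = -18): {y=-18}
  after event 2 (t=8: SET x = 11): {x=11, y=-18}
  after event 3 (t=10: SET x = 6): {x=6, y=-18}
  after event 4 (t=15: INC y by 10): {x=6, y=-8}
  after event 5 (t=17: SET x = -16): {x=-16, y=-8}
  after event 6 (t=25: INC z by 7): {x=-16, y=-8, z=7}
  after event 7 (t=32: SET x = 4): {x=4, y=-8, z=7}
  after event 8 (t=37: SET y = -12): {x=4, y=-12, z=7}
  after event 9 (t=46: INC y by 9): {x=4, y=-3, z=7}
  after event 10 (t=54: DEL z): {x=4, y=-3}
  after event 11 (t=61: INC x by 3): {x=7, y=-3}

Answer: {x=7, y=-3}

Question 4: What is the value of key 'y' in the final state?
Answer: -3

Derivation:
Track key 'y' through all 11 events:
  event 1 (t=6: SET y = -18): y (absent) -> -18
  event 2 (t=8: SET x = 11): y unchanged
  event 3 (t=10: SET x = 6): y unchanged
  event 4 (t=15: INC y by 10): y -18 -> -8
  event 5 (t=17: SET x = -16): y unchanged
  event 6 (t=25: INC z by 7): y unchanged
  event 7 (t=32: SET x = 4): y unchanged
  event 8 (t=37: SET y = -12): y -8 -> -12
  event 9 (t=46: INC y by 9): y -12 -> -3
  event 10 (t=54: DEL z): y unchanged
  event 11 (t=61: INC x by 3): y unchanged
Final: y = -3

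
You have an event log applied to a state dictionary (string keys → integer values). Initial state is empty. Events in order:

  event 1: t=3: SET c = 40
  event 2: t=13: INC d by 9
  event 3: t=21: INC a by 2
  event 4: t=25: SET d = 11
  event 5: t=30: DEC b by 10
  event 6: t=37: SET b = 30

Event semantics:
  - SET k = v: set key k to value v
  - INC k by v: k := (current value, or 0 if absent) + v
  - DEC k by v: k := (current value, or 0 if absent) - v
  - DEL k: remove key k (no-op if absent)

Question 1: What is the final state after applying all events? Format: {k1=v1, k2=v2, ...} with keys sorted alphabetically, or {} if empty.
Answer: {a=2, b=30, c=40, d=11}

Derivation:
  after event 1 (t=3: SET c = 40): {c=40}
  after event 2 (t=13: INC d by 9): {c=40, d=9}
  after event 3 (t=21: INC a by 2): {a=2, c=40, d=9}
  after event 4 (t=25: SET d = 11): {a=2, c=40, d=11}
  after event 5 (t=30: DEC b by 10): {a=2, b=-10, c=40, d=11}
  after event 6 (t=37: SET b = 30): {a=2, b=30, c=40, d=11}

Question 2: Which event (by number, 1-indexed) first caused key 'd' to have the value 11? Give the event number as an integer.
Answer: 4

Derivation:
Looking for first event where d becomes 11:
  event 2: d = 9
  event 3: d = 9
  event 4: d 9 -> 11  <-- first match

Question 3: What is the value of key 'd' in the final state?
Answer: 11

Derivation:
Track key 'd' through all 6 events:
  event 1 (t=3: SET c = 40): d unchanged
  event 2 (t=13: INC d by 9): d (absent) -> 9
  event 3 (t=21: INC a by 2): d unchanged
  event 4 (t=25: SET d = 11): d 9 -> 11
  event 5 (t=30: DEC b by 10): d unchanged
  event 6 (t=37: SET b = 30): d unchanged
Final: d = 11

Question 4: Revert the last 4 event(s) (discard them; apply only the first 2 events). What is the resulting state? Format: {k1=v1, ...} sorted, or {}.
Keep first 2 events (discard last 4):
  after event 1 (t=3: SET c = 40): {c=40}
  after event 2 (t=13: INC d by 9): {c=40, d=9}

Answer: {c=40, d=9}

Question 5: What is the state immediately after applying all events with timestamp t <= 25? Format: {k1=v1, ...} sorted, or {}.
Apply events with t <= 25 (4 events):
  after event 1 (t=3: SET c = 40): {c=40}
  after event 2 (t=13: INC d by 9): {c=40, d=9}
  after event 3 (t=21: INC a by 2): {a=2, c=40, d=9}
  after event 4 (t=25: SET d = 11): {a=2, c=40, d=11}

Answer: {a=2, c=40, d=11}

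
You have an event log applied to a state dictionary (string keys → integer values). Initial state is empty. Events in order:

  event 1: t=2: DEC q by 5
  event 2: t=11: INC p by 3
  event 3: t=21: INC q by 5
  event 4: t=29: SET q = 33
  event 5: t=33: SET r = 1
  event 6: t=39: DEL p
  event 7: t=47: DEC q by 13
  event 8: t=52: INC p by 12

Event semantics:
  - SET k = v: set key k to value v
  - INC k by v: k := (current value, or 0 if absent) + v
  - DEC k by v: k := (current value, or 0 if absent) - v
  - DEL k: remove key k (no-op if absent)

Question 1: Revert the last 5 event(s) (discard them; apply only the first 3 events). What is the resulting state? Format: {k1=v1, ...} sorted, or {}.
Answer: {p=3, q=0}

Derivation:
Keep first 3 events (discard last 5):
  after event 1 (t=2: DEC q by 5): {q=-5}
  after event 2 (t=11: INC p by 3): {p=3, q=-5}
  after event 3 (t=21: INC q by 5): {p=3, q=0}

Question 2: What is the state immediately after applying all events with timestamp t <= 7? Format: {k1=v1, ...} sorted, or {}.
Answer: {q=-5}

Derivation:
Apply events with t <= 7 (1 events):
  after event 1 (t=2: DEC q by 5): {q=-5}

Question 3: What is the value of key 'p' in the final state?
Track key 'p' through all 8 events:
  event 1 (t=2: DEC q by 5): p unchanged
  event 2 (t=11: INC p by 3): p (absent) -> 3
  event 3 (t=21: INC q by 5): p unchanged
  event 4 (t=29: SET q = 33): p unchanged
  event 5 (t=33: SET r = 1): p unchanged
  event 6 (t=39: DEL p): p 3 -> (absent)
  event 7 (t=47: DEC q by 13): p unchanged
  event 8 (t=52: INC p by 12): p (absent) -> 12
Final: p = 12

Answer: 12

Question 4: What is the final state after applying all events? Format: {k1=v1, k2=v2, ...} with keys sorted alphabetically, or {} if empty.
  after event 1 (t=2: DEC q by 5): {q=-5}
  after event 2 (t=11: INC p by 3): {p=3, q=-5}
  after event 3 (t=21: INC q by 5): {p=3, q=0}
  after event 4 (t=29: SET q = 33): {p=3, q=33}
  after event 5 (t=33: SET r = 1): {p=3, q=33, r=1}
  after event 6 (t=39: DEL p): {q=33, r=1}
  after event 7 (t=47: DEC q by 13): {q=20, r=1}
  after event 8 (t=52: INC p by 12): {p=12, q=20, r=1}

Answer: {p=12, q=20, r=1}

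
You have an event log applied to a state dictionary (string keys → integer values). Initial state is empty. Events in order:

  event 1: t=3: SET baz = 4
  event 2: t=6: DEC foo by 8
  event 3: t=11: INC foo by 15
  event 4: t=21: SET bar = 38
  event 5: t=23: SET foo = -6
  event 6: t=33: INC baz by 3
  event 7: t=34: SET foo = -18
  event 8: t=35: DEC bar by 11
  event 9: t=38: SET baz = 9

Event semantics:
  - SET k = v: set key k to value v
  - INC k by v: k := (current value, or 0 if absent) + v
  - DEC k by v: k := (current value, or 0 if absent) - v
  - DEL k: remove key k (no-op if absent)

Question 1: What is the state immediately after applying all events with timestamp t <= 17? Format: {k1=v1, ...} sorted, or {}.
Answer: {baz=4, foo=7}

Derivation:
Apply events with t <= 17 (3 events):
  after event 1 (t=3: SET baz = 4): {baz=4}
  after event 2 (t=6: DEC foo by 8): {baz=4, foo=-8}
  after event 3 (t=11: INC foo by 15): {baz=4, foo=7}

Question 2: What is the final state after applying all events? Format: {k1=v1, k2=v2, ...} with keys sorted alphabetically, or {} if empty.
Answer: {bar=27, baz=9, foo=-18}

Derivation:
  after event 1 (t=3: SET baz = 4): {baz=4}
  after event 2 (t=6: DEC foo by 8): {baz=4, foo=-8}
  after event 3 (t=11: INC foo by 15): {baz=4, foo=7}
  after event 4 (t=21: SET bar = 38): {bar=38, baz=4, foo=7}
  after event 5 (t=23: SET foo = -6): {bar=38, baz=4, foo=-6}
  after event 6 (t=33: INC baz by 3): {bar=38, baz=7, foo=-6}
  after event 7 (t=34: SET foo = -18): {bar=38, baz=7, foo=-18}
  after event 8 (t=35: DEC bar by 11): {bar=27, baz=7, foo=-18}
  after event 9 (t=38: SET baz = 9): {bar=27, baz=9, foo=-18}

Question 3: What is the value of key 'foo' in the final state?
Answer: -18

Derivation:
Track key 'foo' through all 9 events:
  event 1 (t=3: SET baz = 4): foo unchanged
  event 2 (t=6: DEC foo by 8): foo (absent) -> -8
  event 3 (t=11: INC foo by 15): foo -8 -> 7
  event 4 (t=21: SET bar = 38): foo unchanged
  event 5 (t=23: SET foo = -6): foo 7 -> -6
  event 6 (t=33: INC baz by 3): foo unchanged
  event 7 (t=34: SET foo = -18): foo -6 -> -18
  event 8 (t=35: DEC bar by 11): foo unchanged
  event 9 (t=38: SET baz = 9): foo unchanged
Final: foo = -18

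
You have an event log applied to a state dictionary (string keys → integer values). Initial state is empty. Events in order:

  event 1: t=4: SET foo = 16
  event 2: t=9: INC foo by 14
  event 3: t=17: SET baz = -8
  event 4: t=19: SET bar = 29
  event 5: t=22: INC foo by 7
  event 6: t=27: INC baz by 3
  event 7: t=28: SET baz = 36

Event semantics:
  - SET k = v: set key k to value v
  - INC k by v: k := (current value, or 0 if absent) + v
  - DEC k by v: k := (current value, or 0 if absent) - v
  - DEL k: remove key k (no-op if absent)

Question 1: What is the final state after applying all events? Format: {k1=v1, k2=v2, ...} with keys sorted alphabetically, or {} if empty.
Answer: {bar=29, baz=36, foo=37}

Derivation:
  after event 1 (t=4: SET foo = 16): {foo=16}
  after event 2 (t=9: INC foo by 14): {foo=30}
  after event 3 (t=17: SET baz = -8): {baz=-8, foo=30}
  after event 4 (t=19: SET bar = 29): {bar=29, baz=-8, foo=30}
  after event 5 (t=22: INC foo by 7): {bar=29, baz=-8, foo=37}
  after event 6 (t=27: INC baz by 3): {bar=29, baz=-5, foo=37}
  after event 7 (t=28: SET baz = 36): {bar=29, baz=36, foo=37}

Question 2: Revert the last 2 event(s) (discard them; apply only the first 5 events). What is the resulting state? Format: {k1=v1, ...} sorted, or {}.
Answer: {bar=29, baz=-8, foo=37}

Derivation:
Keep first 5 events (discard last 2):
  after event 1 (t=4: SET foo = 16): {foo=16}
  after event 2 (t=9: INC foo by 14): {foo=30}
  after event 3 (t=17: SET baz = -8): {baz=-8, foo=30}
  after event 4 (t=19: SET bar = 29): {bar=29, baz=-8, foo=30}
  after event 5 (t=22: INC foo by 7): {bar=29, baz=-8, foo=37}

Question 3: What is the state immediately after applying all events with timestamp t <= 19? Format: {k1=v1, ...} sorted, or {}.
Apply events with t <= 19 (4 events):
  after event 1 (t=4: SET foo = 16): {foo=16}
  after event 2 (t=9: INC foo by 14): {foo=30}
  after event 3 (t=17: SET baz = -8): {baz=-8, foo=30}
  after event 4 (t=19: SET bar = 29): {bar=29, baz=-8, foo=30}

Answer: {bar=29, baz=-8, foo=30}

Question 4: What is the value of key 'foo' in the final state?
Answer: 37

Derivation:
Track key 'foo' through all 7 events:
  event 1 (t=4: SET foo = 16): foo (absent) -> 16
  event 2 (t=9: INC foo by 14): foo 16 -> 30
  event 3 (t=17: SET baz = -8): foo unchanged
  event 4 (t=19: SET bar = 29): foo unchanged
  event 5 (t=22: INC foo by 7): foo 30 -> 37
  event 6 (t=27: INC baz by 3): foo unchanged
  event 7 (t=28: SET baz = 36): foo unchanged
Final: foo = 37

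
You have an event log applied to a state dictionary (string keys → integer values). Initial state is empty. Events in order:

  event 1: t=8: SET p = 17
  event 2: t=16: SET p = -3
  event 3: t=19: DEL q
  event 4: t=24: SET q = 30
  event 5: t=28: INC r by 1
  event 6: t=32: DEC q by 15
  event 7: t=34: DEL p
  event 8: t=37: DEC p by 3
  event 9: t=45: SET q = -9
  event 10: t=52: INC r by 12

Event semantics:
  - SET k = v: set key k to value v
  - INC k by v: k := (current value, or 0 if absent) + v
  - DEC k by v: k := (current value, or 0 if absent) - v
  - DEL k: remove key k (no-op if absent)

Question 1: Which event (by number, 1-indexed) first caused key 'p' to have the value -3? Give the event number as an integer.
Looking for first event where p becomes -3:
  event 1: p = 17
  event 2: p 17 -> -3  <-- first match

Answer: 2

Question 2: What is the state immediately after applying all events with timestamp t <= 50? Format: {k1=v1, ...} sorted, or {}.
Answer: {p=-3, q=-9, r=1}

Derivation:
Apply events with t <= 50 (9 events):
  after event 1 (t=8: SET p = 17): {p=17}
  after event 2 (t=16: SET p = -3): {p=-3}
  after event 3 (t=19: DEL q): {p=-3}
  after event 4 (t=24: SET q = 30): {p=-3, q=30}
  after event 5 (t=28: INC r by 1): {p=-3, q=30, r=1}
  after event 6 (t=32: DEC q by 15): {p=-3, q=15, r=1}
  after event 7 (t=34: DEL p): {q=15, r=1}
  after event 8 (t=37: DEC p by 3): {p=-3, q=15, r=1}
  after event 9 (t=45: SET q = -9): {p=-3, q=-9, r=1}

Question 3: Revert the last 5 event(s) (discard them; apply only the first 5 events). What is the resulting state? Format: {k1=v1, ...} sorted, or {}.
Answer: {p=-3, q=30, r=1}

Derivation:
Keep first 5 events (discard last 5):
  after event 1 (t=8: SET p = 17): {p=17}
  after event 2 (t=16: SET p = -3): {p=-3}
  after event 3 (t=19: DEL q): {p=-3}
  after event 4 (t=24: SET q = 30): {p=-3, q=30}
  after event 5 (t=28: INC r by 1): {p=-3, q=30, r=1}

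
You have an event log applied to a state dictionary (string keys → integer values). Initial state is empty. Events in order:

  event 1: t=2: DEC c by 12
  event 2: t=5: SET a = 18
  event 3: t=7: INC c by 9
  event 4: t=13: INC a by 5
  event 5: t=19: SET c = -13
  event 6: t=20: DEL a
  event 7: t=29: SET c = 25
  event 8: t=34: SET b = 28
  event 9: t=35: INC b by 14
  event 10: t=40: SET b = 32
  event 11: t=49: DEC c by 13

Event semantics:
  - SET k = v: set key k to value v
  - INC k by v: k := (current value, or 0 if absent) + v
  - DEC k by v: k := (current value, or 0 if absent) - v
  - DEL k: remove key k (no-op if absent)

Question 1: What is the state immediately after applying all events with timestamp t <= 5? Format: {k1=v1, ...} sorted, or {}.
Apply events with t <= 5 (2 events):
  after event 1 (t=2: DEC c by 12): {c=-12}
  after event 2 (t=5: SET a = 18): {a=18, c=-12}

Answer: {a=18, c=-12}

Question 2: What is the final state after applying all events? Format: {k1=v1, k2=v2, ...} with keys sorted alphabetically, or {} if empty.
Answer: {b=32, c=12}

Derivation:
  after event 1 (t=2: DEC c by 12): {c=-12}
  after event 2 (t=5: SET a = 18): {a=18, c=-12}
  after event 3 (t=7: INC c by 9): {a=18, c=-3}
  after event 4 (t=13: INC a by 5): {a=23, c=-3}
  after event 5 (t=19: SET c = -13): {a=23, c=-13}
  after event 6 (t=20: DEL a): {c=-13}
  after event 7 (t=29: SET c = 25): {c=25}
  after event 8 (t=34: SET b = 28): {b=28, c=25}
  after event 9 (t=35: INC b by 14): {b=42, c=25}
  after event 10 (t=40: SET b = 32): {b=32, c=25}
  after event 11 (t=49: DEC c by 13): {b=32, c=12}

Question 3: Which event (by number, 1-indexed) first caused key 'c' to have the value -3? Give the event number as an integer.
Answer: 3

Derivation:
Looking for first event where c becomes -3:
  event 1: c = -12
  event 2: c = -12
  event 3: c -12 -> -3  <-- first match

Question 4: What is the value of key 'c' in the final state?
Answer: 12

Derivation:
Track key 'c' through all 11 events:
  event 1 (t=2: DEC c by 12): c (absent) -> -12
  event 2 (t=5: SET a = 18): c unchanged
  event 3 (t=7: INC c by 9): c -12 -> -3
  event 4 (t=13: INC a by 5): c unchanged
  event 5 (t=19: SET c = -13): c -3 -> -13
  event 6 (t=20: DEL a): c unchanged
  event 7 (t=29: SET c = 25): c -13 -> 25
  event 8 (t=34: SET b = 28): c unchanged
  event 9 (t=35: INC b by 14): c unchanged
  event 10 (t=40: SET b = 32): c unchanged
  event 11 (t=49: DEC c by 13): c 25 -> 12
Final: c = 12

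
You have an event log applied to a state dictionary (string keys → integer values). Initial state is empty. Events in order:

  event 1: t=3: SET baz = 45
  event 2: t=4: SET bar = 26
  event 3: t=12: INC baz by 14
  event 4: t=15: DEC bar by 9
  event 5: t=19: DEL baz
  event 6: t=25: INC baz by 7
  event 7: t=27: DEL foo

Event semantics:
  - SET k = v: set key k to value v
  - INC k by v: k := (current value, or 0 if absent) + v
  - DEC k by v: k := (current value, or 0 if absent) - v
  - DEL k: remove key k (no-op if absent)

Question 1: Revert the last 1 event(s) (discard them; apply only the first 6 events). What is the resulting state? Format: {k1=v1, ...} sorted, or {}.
Keep first 6 events (discard last 1):
  after event 1 (t=3: SET baz = 45): {baz=45}
  after event 2 (t=4: SET bar = 26): {bar=26, baz=45}
  after event 3 (t=12: INC baz by 14): {bar=26, baz=59}
  after event 4 (t=15: DEC bar by 9): {bar=17, baz=59}
  after event 5 (t=19: DEL baz): {bar=17}
  after event 6 (t=25: INC baz by 7): {bar=17, baz=7}

Answer: {bar=17, baz=7}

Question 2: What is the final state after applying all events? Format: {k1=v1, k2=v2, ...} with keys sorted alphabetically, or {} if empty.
Answer: {bar=17, baz=7}

Derivation:
  after event 1 (t=3: SET baz = 45): {baz=45}
  after event 2 (t=4: SET bar = 26): {bar=26, baz=45}
  after event 3 (t=12: INC baz by 14): {bar=26, baz=59}
  after event 4 (t=15: DEC bar by 9): {bar=17, baz=59}
  after event 5 (t=19: DEL baz): {bar=17}
  after event 6 (t=25: INC baz by 7): {bar=17, baz=7}
  after event 7 (t=27: DEL foo): {bar=17, baz=7}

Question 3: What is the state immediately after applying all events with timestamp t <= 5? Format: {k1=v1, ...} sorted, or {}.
Apply events with t <= 5 (2 events):
  after event 1 (t=3: SET baz = 45): {baz=45}
  after event 2 (t=4: SET bar = 26): {bar=26, baz=45}

Answer: {bar=26, baz=45}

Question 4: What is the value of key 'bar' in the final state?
Track key 'bar' through all 7 events:
  event 1 (t=3: SET baz = 45): bar unchanged
  event 2 (t=4: SET bar = 26): bar (absent) -> 26
  event 3 (t=12: INC baz by 14): bar unchanged
  event 4 (t=15: DEC bar by 9): bar 26 -> 17
  event 5 (t=19: DEL baz): bar unchanged
  event 6 (t=25: INC baz by 7): bar unchanged
  event 7 (t=27: DEL foo): bar unchanged
Final: bar = 17

Answer: 17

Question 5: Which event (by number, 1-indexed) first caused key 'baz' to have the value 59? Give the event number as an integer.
Answer: 3

Derivation:
Looking for first event where baz becomes 59:
  event 1: baz = 45
  event 2: baz = 45
  event 3: baz 45 -> 59  <-- first match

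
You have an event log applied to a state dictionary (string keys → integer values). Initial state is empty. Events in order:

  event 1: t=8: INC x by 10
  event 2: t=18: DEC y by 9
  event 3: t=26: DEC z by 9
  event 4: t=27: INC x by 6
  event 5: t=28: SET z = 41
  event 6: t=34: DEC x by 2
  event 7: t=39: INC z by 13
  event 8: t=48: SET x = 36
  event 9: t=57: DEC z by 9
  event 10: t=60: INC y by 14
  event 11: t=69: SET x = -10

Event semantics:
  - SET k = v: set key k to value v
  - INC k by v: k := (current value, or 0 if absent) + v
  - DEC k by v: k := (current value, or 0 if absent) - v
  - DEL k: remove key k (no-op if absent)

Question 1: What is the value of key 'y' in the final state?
Track key 'y' through all 11 events:
  event 1 (t=8: INC x by 10): y unchanged
  event 2 (t=18: DEC y by 9): y (absent) -> -9
  event 3 (t=26: DEC z by 9): y unchanged
  event 4 (t=27: INC x by 6): y unchanged
  event 5 (t=28: SET z = 41): y unchanged
  event 6 (t=34: DEC x by 2): y unchanged
  event 7 (t=39: INC z by 13): y unchanged
  event 8 (t=48: SET x = 36): y unchanged
  event 9 (t=57: DEC z by 9): y unchanged
  event 10 (t=60: INC y by 14): y -9 -> 5
  event 11 (t=69: SET x = -10): y unchanged
Final: y = 5

Answer: 5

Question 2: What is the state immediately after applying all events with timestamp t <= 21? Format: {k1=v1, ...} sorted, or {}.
Apply events with t <= 21 (2 events):
  after event 1 (t=8: INC x by 10): {x=10}
  after event 2 (t=18: DEC y by 9): {x=10, y=-9}

Answer: {x=10, y=-9}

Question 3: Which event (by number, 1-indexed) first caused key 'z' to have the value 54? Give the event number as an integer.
Answer: 7

Derivation:
Looking for first event where z becomes 54:
  event 3: z = -9
  event 4: z = -9
  event 5: z = 41
  event 6: z = 41
  event 7: z 41 -> 54  <-- first match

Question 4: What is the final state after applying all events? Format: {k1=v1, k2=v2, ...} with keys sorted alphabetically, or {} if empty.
Answer: {x=-10, y=5, z=45}

Derivation:
  after event 1 (t=8: INC x by 10): {x=10}
  after event 2 (t=18: DEC y by 9): {x=10, y=-9}
  after event 3 (t=26: DEC z by 9): {x=10, y=-9, z=-9}
  after event 4 (t=27: INC x by 6): {x=16, y=-9, z=-9}
  after event 5 (t=28: SET z = 41): {x=16, y=-9, z=41}
  after event 6 (t=34: DEC x by 2): {x=14, y=-9, z=41}
  after event 7 (t=39: INC z by 13): {x=14, y=-9, z=54}
  after event 8 (t=48: SET x = 36): {x=36, y=-9, z=54}
  after event 9 (t=57: DEC z by 9): {x=36, y=-9, z=45}
  after event 10 (t=60: INC y by 14): {x=36, y=5, z=45}
  after event 11 (t=69: SET x = -10): {x=-10, y=5, z=45}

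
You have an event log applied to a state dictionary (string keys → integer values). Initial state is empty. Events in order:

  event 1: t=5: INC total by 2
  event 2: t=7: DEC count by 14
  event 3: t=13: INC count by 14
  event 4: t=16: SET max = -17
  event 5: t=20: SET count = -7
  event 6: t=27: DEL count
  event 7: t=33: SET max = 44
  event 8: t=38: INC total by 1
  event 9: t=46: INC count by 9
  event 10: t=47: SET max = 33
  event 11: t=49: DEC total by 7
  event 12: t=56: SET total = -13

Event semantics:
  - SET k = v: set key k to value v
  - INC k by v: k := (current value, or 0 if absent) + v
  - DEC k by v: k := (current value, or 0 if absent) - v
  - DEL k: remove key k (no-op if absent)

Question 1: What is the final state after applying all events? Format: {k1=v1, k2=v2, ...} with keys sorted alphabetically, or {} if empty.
Answer: {count=9, max=33, total=-13}

Derivation:
  after event 1 (t=5: INC total by 2): {total=2}
  after event 2 (t=7: DEC count by 14): {count=-14, total=2}
  after event 3 (t=13: INC count by 14): {count=0, total=2}
  after event 4 (t=16: SET max = -17): {count=0, max=-17, total=2}
  after event 5 (t=20: SET count = -7): {count=-7, max=-17, total=2}
  after event 6 (t=27: DEL count): {max=-17, total=2}
  after event 7 (t=33: SET max = 44): {max=44, total=2}
  after event 8 (t=38: INC total by 1): {max=44, total=3}
  after event 9 (t=46: INC count by 9): {count=9, max=44, total=3}
  after event 10 (t=47: SET max = 33): {count=9, max=33, total=3}
  after event 11 (t=49: DEC total by 7): {count=9, max=33, total=-4}
  after event 12 (t=56: SET total = -13): {count=9, max=33, total=-13}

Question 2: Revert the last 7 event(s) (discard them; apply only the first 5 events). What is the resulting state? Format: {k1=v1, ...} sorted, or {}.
Answer: {count=-7, max=-17, total=2}

Derivation:
Keep first 5 events (discard last 7):
  after event 1 (t=5: INC total by 2): {total=2}
  after event 2 (t=7: DEC count by 14): {count=-14, total=2}
  after event 3 (t=13: INC count by 14): {count=0, total=2}
  after event 4 (t=16: SET max = -17): {count=0, max=-17, total=2}
  after event 5 (t=20: SET count = -7): {count=-7, max=-17, total=2}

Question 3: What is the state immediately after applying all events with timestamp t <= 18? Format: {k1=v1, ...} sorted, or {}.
Answer: {count=0, max=-17, total=2}

Derivation:
Apply events with t <= 18 (4 events):
  after event 1 (t=5: INC total by 2): {total=2}
  after event 2 (t=7: DEC count by 14): {count=-14, total=2}
  after event 3 (t=13: INC count by 14): {count=0, total=2}
  after event 4 (t=16: SET max = -17): {count=0, max=-17, total=2}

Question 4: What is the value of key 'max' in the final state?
Answer: 33

Derivation:
Track key 'max' through all 12 events:
  event 1 (t=5: INC total by 2): max unchanged
  event 2 (t=7: DEC count by 14): max unchanged
  event 3 (t=13: INC count by 14): max unchanged
  event 4 (t=16: SET max = -17): max (absent) -> -17
  event 5 (t=20: SET count = -7): max unchanged
  event 6 (t=27: DEL count): max unchanged
  event 7 (t=33: SET max = 44): max -17 -> 44
  event 8 (t=38: INC total by 1): max unchanged
  event 9 (t=46: INC count by 9): max unchanged
  event 10 (t=47: SET max = 33): max 44 -> 33
  event 11 (t=49: DEC total by 7): max unchanged
  event 12 (t=56: SET total = -13): max unchanged
Final: max = 33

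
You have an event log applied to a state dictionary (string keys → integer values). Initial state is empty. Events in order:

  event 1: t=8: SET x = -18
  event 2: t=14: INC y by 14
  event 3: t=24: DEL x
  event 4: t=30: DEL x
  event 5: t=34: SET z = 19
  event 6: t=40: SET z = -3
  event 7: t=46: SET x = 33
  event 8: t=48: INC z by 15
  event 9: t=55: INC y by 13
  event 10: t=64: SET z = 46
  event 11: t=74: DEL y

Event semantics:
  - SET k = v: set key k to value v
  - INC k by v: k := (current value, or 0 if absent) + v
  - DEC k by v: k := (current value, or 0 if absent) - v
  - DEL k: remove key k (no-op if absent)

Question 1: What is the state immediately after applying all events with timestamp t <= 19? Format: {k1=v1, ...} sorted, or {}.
Apply events with t <= 19 (2 events):
  after event 1 (t=8: SET x = -18): {x=-18}
  after event 2 (t=14: INC y by 14): {x=-18, y=14}

Answer: {x=-18, y=14}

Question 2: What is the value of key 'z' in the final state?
Track key 'z' through all 11 events:
  event 1 (t=8: SET x = -18): z unchanged
  event 2 (t=14: INC y by 14): z unchanged
  event 3 (t=24: DEL x): z unchanged
  event 4 (t=30: DEL x): z unchanged
  event 5 (t=34: SET z = 19): z (absent) -> 19
  event 6 (t=40: SET z = -3): z 19 -> -3
  event 7 (t=46: SET x = 33): z unchanged
  event 8 (t=48: INC z by 15): z -3 -> 12
  event 9 (t=55: INC y by 13): z unchanged
  event 10 (t=64: SET z = 46): z 12 -> 46
  event 11 (t=74: DEL y): z unchanged
Final: z = 46

Answer: 46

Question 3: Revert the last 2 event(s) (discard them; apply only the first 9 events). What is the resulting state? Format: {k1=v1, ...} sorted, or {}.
Keep first 9 events (discard last 2):
  after event 1 (t=8: SET x = -18): {x=-18}
  after event 2 (t=14: INC y by 14): {x=-18, y=14}
  after event 3 (t=24: DEL x): {y=14}
  after event 4 (t=30: DEL x): {y=14}
  after event 5 (t=34: SET z = 19): {y=14, z=19}
  after event 6 (t=40: SET z = -3): {y=14, z=-3}
  after event 7 (t=46: SET x = 33): {x=33, y=14, z=-3}
  after event 8 (t=48: INC z by 15): {x=33, y=14, z=12}
  after event 9 (t=55: INC y by 13): {x=33, y=27, z=12}

Answer: {x=33, y=27, z=12}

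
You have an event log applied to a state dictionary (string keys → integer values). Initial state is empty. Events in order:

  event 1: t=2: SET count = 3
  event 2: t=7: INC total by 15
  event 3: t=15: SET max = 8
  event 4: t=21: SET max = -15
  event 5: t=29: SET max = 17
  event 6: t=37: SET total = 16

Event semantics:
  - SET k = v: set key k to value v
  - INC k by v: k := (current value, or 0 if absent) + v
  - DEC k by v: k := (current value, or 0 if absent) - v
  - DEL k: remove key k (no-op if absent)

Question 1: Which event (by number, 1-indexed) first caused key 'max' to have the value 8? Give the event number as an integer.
Looking for first event where max becomes 8:
  event 3: max (absent) -> 8  <-- first match

Answer: 3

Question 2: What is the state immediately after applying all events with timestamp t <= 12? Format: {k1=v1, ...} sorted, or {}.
Apply events with t <= 12 (2 events):
  after event 1 (t=2: SET count = 3): {count=3}
  after event 2 (t=7: INC total by 15): {count=3, total=15}

Answer: {count=3, total=15}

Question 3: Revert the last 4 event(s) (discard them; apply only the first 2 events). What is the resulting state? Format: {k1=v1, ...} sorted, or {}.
Keep first 2 events (discard last 4):
  after event 1 (t=2: SET count = 3): {count=3}
  after event 2 (t=7: INC total by 15): {count=3, total=15}

Answer: {count=3, total=15}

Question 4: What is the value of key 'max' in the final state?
Track key 'max' through all 6 events:
  event 1 (t=2: SET count = 3): max unchanged
  event 2 (t=7: INC total by 15): max unchanged
  event 3 (t=15: SET max = 8): max (absent) -> 8
  event 4 (t=21: SET max = -15): max 8 -> -15
  event 5 (t=29: SET max = 17): max -15 -> 17
  event 6 (t=37: SET total = 16): max unchanged
Final: max = 17

Answer: 17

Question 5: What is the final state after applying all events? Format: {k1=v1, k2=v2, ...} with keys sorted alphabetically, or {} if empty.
Answer: {count=3, max=17, total=16}

Derivation:
  after event 1 (t=2: SET count = 3): {count=3}
  after event 2 (t=7: INC total by 15): {count=3, total=15}
  after event 3 (t=15: SET max = 8): {count=3, max=8, total=15}
  after event 4 (t=21: SET max = -15): {count=3, max=-15, total=15}
  after event 5 (t=29: SET max = 17): {count=3, max=17, total=15}
  after event 6 (t=37: SET total = 16): {count=3, max=17, total=16}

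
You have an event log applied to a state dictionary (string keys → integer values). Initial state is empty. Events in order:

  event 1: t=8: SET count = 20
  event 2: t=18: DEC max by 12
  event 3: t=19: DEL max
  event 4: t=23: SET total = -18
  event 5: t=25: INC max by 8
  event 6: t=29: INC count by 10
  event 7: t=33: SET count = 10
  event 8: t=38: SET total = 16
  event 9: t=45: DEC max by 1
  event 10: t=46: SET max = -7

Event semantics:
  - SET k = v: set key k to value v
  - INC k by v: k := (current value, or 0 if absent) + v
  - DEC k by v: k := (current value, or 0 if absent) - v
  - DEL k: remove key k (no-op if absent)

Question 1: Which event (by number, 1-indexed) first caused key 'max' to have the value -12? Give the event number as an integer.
Looking for first event where max becomes -12:
  event 2: max (absent) -> -12  <-- first match

Answer: 2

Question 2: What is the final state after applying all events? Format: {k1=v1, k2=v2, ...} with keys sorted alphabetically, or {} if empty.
  after event 1 (t=8: SET count = 20): {count=20}
  after event 2 (t=18: DEC max by 12): {count=20, max=-12}
  after event 3 (t=19: DEL max): {count=20}
  after event 4 (t=23: SET total = -18): {count=20, total=-18}
  after event 5 (t=25: INC max by 8): {count=20, max=8, total=-18}
  after event 6 (t=29: INC count by 10): {count=30, max=8, total=-18}
  after event 7 (t=33: SET count = 10): {count=10, max=8, total=-18}
  after event 8 (t=38: SET total = 16): {count=10, max=8, total=16}
  after event 9 (t=45: DEC max by 1): {count=10, max=7, total=16}
  after event 10 (t=46: SET max = -7): {count=10, max=-7, total=16}

Answer: {count=10, max=-7, total=16}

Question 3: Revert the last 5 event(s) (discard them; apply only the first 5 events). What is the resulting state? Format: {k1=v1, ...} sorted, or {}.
Keep first 5 events (discard last 5):
  after event 1 (t=8: SET count = 20): {count=20}
  after event 2 (t=18: DEC max by 12): {count=20, max=-12}
  after event 3 (t=19: DEL max): {count=20}
  after event 4 (t=23: SET total = -18): {count=20, total=-18}
  after event 5 (t=25: INC max by 8): {count=20, max=8, total=-18}

Answer: {count=20, max=8, total=-18}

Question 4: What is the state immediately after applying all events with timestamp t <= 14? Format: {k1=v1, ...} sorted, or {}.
Answer: {count=20}

Derivation:
Apply events with t <= 14 (1 events):
  after event 1 (t=8: SET count = 20): {count=20}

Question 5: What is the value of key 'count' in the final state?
Track key 'count' through all 10 events:
  event 1 (t=8: SET count = 20): count (absent) -> 20
  event 2 (t=18: DEC max by 12): count unchanged
  event 3 (t=19: DEL max): count unchanged
  event 4 (t=23: SET total = -18): count unchanged
  event 5 (t=25: INC max by 8): count unchanged
  event 6 (t=29: INC count by 10): count 20 -> 30
  event 7 (t=33: SET count = 10): count 30 -> 10
  event 8 (t=38: SET total = 16): count unchanged
  event 9 (t=45: DEC max by 1): count unchanged
  event 10 (t=46: SET max = -7): count unchanged
Final: count = 10

Answer: 10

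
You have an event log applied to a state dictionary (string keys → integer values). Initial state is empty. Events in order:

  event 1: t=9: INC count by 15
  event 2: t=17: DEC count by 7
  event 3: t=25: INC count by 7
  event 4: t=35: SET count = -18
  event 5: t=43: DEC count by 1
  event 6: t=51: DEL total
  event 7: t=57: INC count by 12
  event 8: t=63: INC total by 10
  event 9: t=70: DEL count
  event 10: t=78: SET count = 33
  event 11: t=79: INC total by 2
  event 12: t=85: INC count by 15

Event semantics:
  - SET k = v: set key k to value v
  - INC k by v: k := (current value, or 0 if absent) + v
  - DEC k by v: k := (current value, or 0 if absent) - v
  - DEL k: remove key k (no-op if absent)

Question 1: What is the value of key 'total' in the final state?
Track key 'total' through all 12 events:
  event 1 (t=9: INC count by 15): total unchanged
  event 2 (t=17: DEC count by 7): total unchanged
  event 3 (t=25: INC count by 7): total unchanged
  event 4 (t=35: SET count = -18): total unchanged
  event 5 (t=43: DEC count by 1): total unchanged
  event 6 (t=51: DEL total): total (absent) -> (absent)
  event 7 (t=57: INC count by 12): total unchanged
  event 8 (t=63: INC total by 10): total (absent) -> 10
  event 9 (t=70: DEL count): total unchanged
  event 10 (t=78: SET count = 33): total unchanged
  event 11 (t=79: INC total by 2): total 10 -> 12
  event 12 (t=85: INC count by 15): total unchanged
Final: total = 12

Answer: 12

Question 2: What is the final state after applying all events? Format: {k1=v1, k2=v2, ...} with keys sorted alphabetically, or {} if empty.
  after event 1 (t=9: INC count by 15): {count=15}
  after event 2 (t=17: DEC count by 7): {count=8}
  after event 3 (t=25: INC count by 7): {count=15}
  after event 4 (t=35: SET count = -18): {count=-18}
  after event 5 (t=43: DEC count by 1): {count=-19}
  after event 6 (t=51: DEL total): {count=-19}
  after event 7 (t=57: INC count by 12): {count=-7}
  after event 8 (t=63: INC total by 10): {count=-7, total=10}
  after event 9 (t=70: DEL count): {total=10}
  after event 10 (t=78: SET count = 33): {count=33, total=10}
  after event 11 (t=79: INC total by 2): {count=33, total=12}
  after event 12 (t=85: INC count by 15): {count=48, total=12}

Answer: {count=48, total=12}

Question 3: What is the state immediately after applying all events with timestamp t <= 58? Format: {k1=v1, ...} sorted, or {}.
Apply events with t <= 58 (7 events):
  after event 1 (t=9: INC count by 15): {count=15}
  after event 2 (t=17: DEC count by 7): {count=8}
  after event 3 (t=25: INC count by 7): {count=15}
  after event 4 (t=35: SET count = -18): {count=-18}
  after event 5 (t=43: DEC count by 1): {count=-19}
  after event 6 (t=51: DEL total): {count=-19}
  after event 7 (t=57: INC count by 12): {count=-7}

Answer: {count=-7}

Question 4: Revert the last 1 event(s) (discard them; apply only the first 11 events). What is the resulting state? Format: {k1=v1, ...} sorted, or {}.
Answer: {count=33, total=12}

Derivation:
Keep first 11 events (discard last 1):
  after event 1 (t=9: INC count by 15): {count=15}
  after event 2 (t=17: DEC count by 7): {count=8}
  after event 3 (t=25: INC count by 7): {count=15}
  after event 4 (t=35: SET count = -18): {count=-18}
  after event 5 (t=43: DEC count by 1): {count=-19}
  after event 6 (t=51: DEL total): {count=-19}
  after event 7 (t=57: INC count by 12): {count=-7}
  after event 8 (t=63: INC total by 10): {count=-7, total=10}
  after event 9 (t=70: DEL count): {total=10}
  after event 10 (t=78: SET count = 33): {count=33, total=10}
  after event 11 (t=79: INC total by 2): {count=33, total=12}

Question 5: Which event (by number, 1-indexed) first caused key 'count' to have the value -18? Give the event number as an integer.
Answer: 4

Derivation:
Looking for first event where count becomes -18:
  event 1: count = 15
  event 2: count = 8
  event 3: count = 15
  event 4: count 15 -> -18  <-- first match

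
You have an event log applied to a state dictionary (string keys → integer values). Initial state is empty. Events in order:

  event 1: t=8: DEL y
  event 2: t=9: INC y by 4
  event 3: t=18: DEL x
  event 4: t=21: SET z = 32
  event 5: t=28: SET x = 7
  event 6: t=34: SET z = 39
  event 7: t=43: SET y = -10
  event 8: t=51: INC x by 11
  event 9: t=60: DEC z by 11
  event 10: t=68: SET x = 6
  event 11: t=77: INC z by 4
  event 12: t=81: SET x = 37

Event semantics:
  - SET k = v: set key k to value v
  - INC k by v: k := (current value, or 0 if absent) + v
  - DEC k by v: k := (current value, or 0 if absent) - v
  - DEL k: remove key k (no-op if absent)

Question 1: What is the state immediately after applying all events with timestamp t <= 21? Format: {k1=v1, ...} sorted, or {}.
Answer: {y=4, z=32}

Derivation:
Apply events with t <= 21 (4 events):
  after event 1 (t=8: DEL y): {}
  after event 2 (t=9: INC y by 4): {y=4}
  after event 3 (t=18: DEL x): {y=4}
  after event 4 (t=21: SET z = 32): {y=4, z=32}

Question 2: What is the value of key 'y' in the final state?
Answer: -10

Derivation:
Track key 'y' through all 12 events:
  event 1 (t=8: DEL y): y (absent) -> (absent)
  event 2 (t=9: INC y by 4): y (absent) -> 4
  event 3 (t=18: DEL x): y unchanged
  event 4 (t=21: SET z = 32): y unchanged
  event 5 (t=28: SET x = 7): y unchanged
  event 6 (t=34: SET z = 39): y unchanged
  event 7 (t=43: SET y = -10): y 4 -> -10
  event 8 (t=51: INC x by 11): y unchanged
  event 9 (t=60: DEC z by 11): y unchanged
  event 10 (t=68: SET x = 6): y unchanged
  event 11 (t=77: INC z by 4): y unchanged
  event 12 (t=81: SET x = 37): y unchanged
Final: y = -10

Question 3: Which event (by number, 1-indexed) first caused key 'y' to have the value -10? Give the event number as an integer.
Answer: 7

Derivation:
Looking for first event where y becomes -10:
  event 2: y = 4
  event 3: y = 4
  event 4: y = 4
  event 5: y = 4
  event 6: y = 4
  event 7: y 4 -> -10  <-- first match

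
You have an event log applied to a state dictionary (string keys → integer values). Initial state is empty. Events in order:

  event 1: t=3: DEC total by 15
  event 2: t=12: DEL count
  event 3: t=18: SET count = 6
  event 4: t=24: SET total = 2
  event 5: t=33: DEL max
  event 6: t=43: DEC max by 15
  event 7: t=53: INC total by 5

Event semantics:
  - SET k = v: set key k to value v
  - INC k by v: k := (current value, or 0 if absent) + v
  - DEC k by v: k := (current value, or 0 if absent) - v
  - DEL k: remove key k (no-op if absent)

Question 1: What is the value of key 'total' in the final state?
Track key 'total' through all 7 events:
  event 1 (t=3: DEC total by 15): total (absent) -> -15
  event 2 (t=12: DEL count): total unchanged
  event 3 (t=18: SET count = 6): total unchanged
  event 4 (t=24: SET total = 2): total -15 -> 2
  event 5 (t=33: DEL max): total unchanged
  event 6 (t=43: DEC max by 15): total unchanged
  event 7 (t=53: INC total by 5): total 2 -> 7
Final: total = 7

Answer: 7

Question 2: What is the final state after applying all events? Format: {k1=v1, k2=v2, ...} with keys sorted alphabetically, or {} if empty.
  after event 1 (t=3: DEC total by 15): {total=-15}
  after event 2 (t=12: DEL count): {total=-15}
  after event 3 (t=18: SET count = 6): {count=6, total=-15}
  after event 4 (t=24: SET total = 2): {count=6, total=2}
  after event 5 (t=33: DEL max): {count=6, total=2}
  after event 6 (t=43: DEC max by 15): {count=6, max=-15, total=2}
  after event 7 (t=53: INC total by 5): {count=6, max=-15, total=7}

Answer: {count=6, max=-15, total=7}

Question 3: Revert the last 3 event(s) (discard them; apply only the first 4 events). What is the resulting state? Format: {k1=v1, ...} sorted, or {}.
Answer: {count=6, total=2}

Derivation:
Keep first 4 events (discard last 3):
  after event 1 (t=3: DEC total by 15): {total=-15}
  after event 2 (t=12: DEL count): {total=-15}
  after event 3 (t=18: SET count = 6): {count=6, total=-15}
  after event 4 (t=24: SET total = 2): {count=6, total=2}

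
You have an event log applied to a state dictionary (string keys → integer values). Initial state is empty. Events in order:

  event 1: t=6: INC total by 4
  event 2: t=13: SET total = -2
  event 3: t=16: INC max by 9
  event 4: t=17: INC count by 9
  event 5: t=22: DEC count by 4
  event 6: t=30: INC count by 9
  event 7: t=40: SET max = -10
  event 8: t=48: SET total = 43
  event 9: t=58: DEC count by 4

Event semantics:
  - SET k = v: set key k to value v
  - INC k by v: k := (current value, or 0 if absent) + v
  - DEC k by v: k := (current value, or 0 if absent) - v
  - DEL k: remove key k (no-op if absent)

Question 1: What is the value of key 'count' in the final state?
Answer: 10

Derivation:
Track key 'count' through all 9 events:
  event 1 (t=6: INC total by 4): count unchanged
  event 2 (t=13: SET total = -2): count unchanged
  event 3 (t=16: INC max by 9): count unchanged
  event 4 (t=17: INC count by 9): count (absent) -> 9
  event 5 (t=22: DEC count by 4): count 9 -> 5
  event 6 (t=30: INC count by 9): count 5 -> 14
  event 7 (t=40: SET max = -10): count unchanged
  event 8 (t=48: SET total = 43): count unchanged
  event 9 (t=58: DEC count by 4): count 14 -> 10
Final: count = 10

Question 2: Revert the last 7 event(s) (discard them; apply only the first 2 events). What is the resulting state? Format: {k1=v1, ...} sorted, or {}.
Answer: {total=-2}

Derivation:
Keep first 2 events (discard last 7):
  after event 1 (t=6: INC total by 4): {total=4}
  after event 2 (t=13: SET total = -2): {total=-2}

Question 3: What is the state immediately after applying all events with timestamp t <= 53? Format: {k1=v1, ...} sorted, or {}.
Apply events with t <= 53 (8 events):
  after event 1 (t=6: INC total by 4): {total=4}
  after event 2 (t=13: SET total = -2): {total=-2}
  after event 3 (t=16: INC max by 9): {max=9, total=-2}
  after event 4 (t=17: INC count by 9): {count=9, max=9, total=-2}
  after event 5 (t=22: DEC count by 4): {count=5, max=9, total=-2}
  after event 6 (t=30: INC count by 9): {count=14, max=9, total=-2}
  after event 7 (t=40: SET max = -10): {count=14, max=-10, total=-2}
  after event 8 (t=48: SET total = 43): {count=14, max=-10, total=43}

Answer: {count=14, max=-10, total=43}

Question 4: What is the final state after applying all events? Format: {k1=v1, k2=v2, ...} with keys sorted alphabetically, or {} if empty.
Answer: {count=10, max=-10, total=43}

Derivation:
  after event 1 (t=6: INC total by 4): {total=4}
  after event 2 (t=13: SET total = -2): {total=-2}
  after event 3 (t=16: INC max by 9): {max=9, total=-2}
  after event 4 (t=17: INC count by 9): {count=9, max=9, total=-2}
  after event 5 (t=22: DEC count by 4): {count=5, max=9, total=-2}
  after event 6 (t=30: INC count by 9): {count=14, max=9, total=-2}
  after event 7 (t=40: SET max = -10): {count=14, max=-10, total=-2}
  after event 8 (t=48: SET total = 43): {count=14, max=-10, total=43}
  after event 9 (t=58: DEC count by 4): {count=10, max=-10, total=43}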